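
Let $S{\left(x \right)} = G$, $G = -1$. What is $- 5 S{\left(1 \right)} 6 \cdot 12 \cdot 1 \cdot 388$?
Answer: $139680$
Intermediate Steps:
$S{\left(x \right)} = -1$
$- 5 S{\left(1 \right)} 6 \cdot 12 \cdot 1 \cdot 388 = \left(-5\right) \left(-1\right) 6 \cdot 12 \cdot 1 \cdot 388 = 5 \cdot 6 \cdot 12 \cdot 1 \cdot 388 = 30 \cdot 12 \cdot 1 \cdot 388 = 360 \cdot 1 \cdot 388 = 360 \cdot 388 = 139680$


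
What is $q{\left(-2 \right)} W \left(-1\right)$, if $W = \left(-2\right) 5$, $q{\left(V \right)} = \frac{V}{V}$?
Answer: $10$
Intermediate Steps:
$q{\left(V \right)} = 1$
$W = -10$
$q{\left(-2 \right)} W \left(-1\right) = 1 \left(-10\right) \left(-1\right) = \left(-10\right) \left(-1\right) = 10$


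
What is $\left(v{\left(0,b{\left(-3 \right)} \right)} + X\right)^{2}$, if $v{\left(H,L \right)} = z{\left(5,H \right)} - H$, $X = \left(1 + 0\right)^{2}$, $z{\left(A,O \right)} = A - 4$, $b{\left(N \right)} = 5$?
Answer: $4$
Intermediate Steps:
$z{\left(A,O \right)} = -4 + A$
$X = 1$ ($X = 1^{2} = 1$)
$v{\left(H,L \right)} = 1 - H$ ($v{\left(H,L \right)} = \left(-4 + 5\right) - H = 1 - H$)
$\left(v{\left(0,b{\left(-3 \right)} \right)} + X\right)^{2} = \left(\left(1 - 0\right) + 1\right)^{2} = \left(\left(1 + 0\right) + 1\right)^{2} = \left(1 + 1\right)^{2} = 2^{2} = 4$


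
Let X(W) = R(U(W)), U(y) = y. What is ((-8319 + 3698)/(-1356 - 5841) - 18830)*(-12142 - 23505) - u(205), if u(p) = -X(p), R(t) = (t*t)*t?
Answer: 4892702302808/7197 ≈ 6.7983e+8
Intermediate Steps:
R(t) = t**3 (R(t) = t**2*t = t**3)
X(W) = W**3
u(p) = -p**3
((-8319 + 3698)/(-1356 - 5841) - 18830)*(-12142 - 23505) - u(205) = ((-8319 + 3698)/(-1356 - 5841) - 18830)*(-12142 - 23505) - (-1)*205**3 = (-4621/(-7197) - 18830)*(-35647) - (-1)*8615125 = (-4621*(-1/7197) - 18830)*(-35647) - 1*(-8615125) = (4621/7197 - 18830)*(-35647) + 8615125 = -135514889/7197*(-35647) + 8615125 = 4830699248183/7197 + 8615125 = 4892702302808/7197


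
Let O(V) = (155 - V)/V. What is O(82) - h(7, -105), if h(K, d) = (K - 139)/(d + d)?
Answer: 751/2870 ≈ 0.26167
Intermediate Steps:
O(V) = (155 - V)/V
h(K, d) = (-139 + K)/(2*d) (h(K, d) = (-139 + K)/((2*d)) = (-139 + K)*(1/(2*d)) = (-139 + K)/(2*d))
O(82) - h(7, -105) = (155 - 1*82)/82 - (-139 + 7)/(2*(-105)) = (155 - 82)/82 - (-1)*(-132)/(2*105) = (1/82)*73 - 1*22/35 = 73/82 - 22/35 = 751/2870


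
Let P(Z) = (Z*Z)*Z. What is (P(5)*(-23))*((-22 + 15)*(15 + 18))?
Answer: 664125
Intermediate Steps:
P(Z) = Z³ (P(Z) = Z²*Z = Z³)
(P(5)*(-23))*((-22 + 15)*(15 + 18)) = (5³*(-23))*((-22 + 15)*(15 + 18)) = (125*(-23))*(-7*33) = -2875*(-231) = 664125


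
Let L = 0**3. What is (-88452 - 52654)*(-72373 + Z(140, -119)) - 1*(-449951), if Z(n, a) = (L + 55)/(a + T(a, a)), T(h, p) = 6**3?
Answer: 990625544603/97 ≈ 1.0213e+10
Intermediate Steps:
T(h, p) = 216
L = 0
Z(n, a) = 55/(216 + a) (Z(n, a) = (0 + 55)/(a + 216) = 55/(216 + a))
(-88452 - 52654)*(-72373 + Z(140, -119)) - 1*(-449951) = (-88452 - 52654)*(-72373 + 55/(216 - 119)) - 1*(-449951) = -141106*(-72373 + 55/97) + 449951 = -141106*(-7020126/97) + 449951 = 990581899356/97 + 449951 = 990625544603/97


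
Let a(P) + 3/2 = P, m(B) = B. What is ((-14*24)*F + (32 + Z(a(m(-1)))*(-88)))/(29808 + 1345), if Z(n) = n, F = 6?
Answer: -1764/31153 ≈ -0.056624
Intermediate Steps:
a(P) = -3/2 + P
((-14*24)*F + (32 + Z(a(m(-1)))*(-88)))/(29808 + 1345) = (-14*24*6 + (32 + (-3/2 - 1)*(-88)))/(29808 + 1345) = (-336*6 + (32 - 5/2*(-88)))/31153 = (-2016 + (32 + 220))*(1/31153) = (-2016 + 252)*(1/31153) = -1764*1/31153 = -1764/31153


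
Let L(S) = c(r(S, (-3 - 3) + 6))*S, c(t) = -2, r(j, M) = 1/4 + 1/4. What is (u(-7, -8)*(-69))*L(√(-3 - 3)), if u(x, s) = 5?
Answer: 690*I*√6 ≈ 1690.1*I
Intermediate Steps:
r(j, M) = ½ (r(j, M) = 1*(¼) + 1*(¼) = ¼ + ¼ = ½)
L(S) = -2*S
(u(-7, -8)*(-69))*L(√(-3 - 3)) = (5*(-69))*(-2*√(-3 - 3)) = -(-690)*√(-6) = -(-690)*I*√6 = 690*I*√6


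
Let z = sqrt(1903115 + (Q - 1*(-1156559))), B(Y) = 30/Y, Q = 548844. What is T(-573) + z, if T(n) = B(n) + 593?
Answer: 113253/191 + sqrt(3608518) ≈ 2492.6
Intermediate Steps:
T(n) = 593 + 30/n (T(n) = 30/n + 593 = 593 + 30/n)
z = sqrt(3608518) (z = sqrt(1903115 + (548844 - 1*(-1156559))) = sqrt(1903115 + (548844 + 1156559)) = sqrt(1903115 + 1705403) = sqrt(3608518) ≈ 1899.6)
T(-573) + z = (593 + 30/(-573)) + sqrt(3608518) = (593 + 30*(-1/573)) + sqrt(3608518) = (593 - 10/191) + sqrt(3608518) = 113253/191 + sqrt(3608518)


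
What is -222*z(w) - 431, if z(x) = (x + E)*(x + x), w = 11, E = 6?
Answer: -83459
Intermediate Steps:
z(x) = 2*x*(6 + x) (z(x) = (x + 6)*(x + x) = (6 + x)*(2*x) = 2*x*(6 + x))
-222*z(w) - 431 = -444*11*(6 + 11) - 431 = -444*11*17 - 431 = -222*374 - 431 = -83028 - 431 = -83459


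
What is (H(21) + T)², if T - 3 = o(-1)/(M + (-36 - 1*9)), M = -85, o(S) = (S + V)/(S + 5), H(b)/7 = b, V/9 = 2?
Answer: 6081348289/270400 ≈ 22490.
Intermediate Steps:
V = 18 (V = 9*2 = 18)
H(b) = 7*b
o(S) = (18 + S)/(5 + S) (o(S) = (S + 18)/(S + 5) = (18 + S)/(5 + S))
T = 1543/520 (T = 3 + ((18 - 1)/(5 - 1))/(-85 + (-36 - 1*9)) = 3 + (17/4)/(-85 + (-36 - 9)) = 3 + ((¼)*17)/(-85 - 45) = 3 + (17/4)/(-130) = 3 + (17/4)*(-1/130) = 3 - 17/520 = 1543/520 ≈ 2.9673)
(H(21) + T)² = (7*21 + 1543/520)² = (147 + 1543/520)² = (77983/520)² = 6081348289/270400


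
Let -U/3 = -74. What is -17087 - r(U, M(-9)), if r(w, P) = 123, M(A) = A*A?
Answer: -17210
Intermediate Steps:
U = 222 (U = -3*(-74) = 222)
M(A) = A²
-17087 - r(U, M(-9)) = -17087 - 1*123 = -17087 - 123 = -17210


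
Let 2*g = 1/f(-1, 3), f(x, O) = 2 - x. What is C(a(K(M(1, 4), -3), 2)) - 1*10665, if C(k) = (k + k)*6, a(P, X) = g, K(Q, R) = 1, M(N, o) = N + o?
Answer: -10663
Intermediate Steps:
g = ⅙ (g = 1/(2*(2 - 1*(-1))) = 1/(2*(2 + 1)) = (½)/3 = (½)*(⅓) = ⅙ ≈ 0.16667)
a(P, X) = ⅙
C(k) = 12*k (C(k) = (2*k)*6 = 12*k)
C(a(K(M(1, 4), -3), 2)) - 1*10665 = 12*(⅙) - 1*10665 = 2 - 10665 = -10663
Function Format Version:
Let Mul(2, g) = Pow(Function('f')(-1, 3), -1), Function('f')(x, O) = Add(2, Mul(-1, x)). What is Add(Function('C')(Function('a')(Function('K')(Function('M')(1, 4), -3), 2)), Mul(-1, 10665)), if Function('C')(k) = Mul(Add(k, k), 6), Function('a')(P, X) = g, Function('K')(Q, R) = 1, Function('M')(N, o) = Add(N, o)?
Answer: -10663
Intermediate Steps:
g = Rational(1, 6) (g = Mul(Rational(1, 2), Pow(Add(2, Mul(-1, -1)), -1)) = Mul(Rational(1, 2), Pow(Add(2, 1), -1)) = Mul(Rational(1, 2), Pow(3, -1)) = Mul(Rational(1, 2), Rational(1, 3)) = Rational(1, 6) ≈ 0.16667)
Function('a')(P, X) = Rational(1, 6)
Function('C')(k) = Mul(12, k) (Function('C')(k) = Mul(Mul(2, k), 6) = Mul(12, k))
Add(Function('C')(Function('a')(Function('K')(Function('M')(1, 4), -3), 2)), Mul(-1, 10665)) = Add(Mul(12, Rational(1, 6)), Mul(-1, 10665)) = Add(2, -10665) = -10663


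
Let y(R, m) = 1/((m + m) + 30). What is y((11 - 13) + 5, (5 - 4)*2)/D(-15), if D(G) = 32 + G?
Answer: 1/578 ≈ 0.0017301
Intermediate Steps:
y(R, m) = 1/(30 + 2*m) (y(R, m) = 1/(2*m + 30) = 1/(30 + 2*m))
y((11 - 13) + 5, (5 - 4)*2)/D(-15) = (1/(2*(15 + (5 - 4)*2)))/(32 - 15) = (1/(2*(15 + 1*2)))/17 = (1/(2*(15 + 2)))*(1/17) = ((½)/17)*(1/17) = ((½)*(1/17))*(1/17) = (1/34)*(1/17) = 1/578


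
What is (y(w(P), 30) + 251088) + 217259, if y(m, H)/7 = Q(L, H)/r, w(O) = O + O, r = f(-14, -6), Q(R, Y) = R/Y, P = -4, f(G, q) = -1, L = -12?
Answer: 2341749/5 ≈ 4.6835e+5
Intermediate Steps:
r = -1
w(O) = 2*O
y(m, H) = 84/H (y(m, H) = 7*(-12/H/(-1)) = 7*(-12/H*(-1)) = 7*(12/H) = 84/H)
(y(w(P), 30) + 251088) + 217259 = (84/30 + 251088) + 217259 = (84*(1/30) + 251088) + 217259 = (14/5 + 251088) + 217259 = 1255454/5 + 217259 = 2341749/5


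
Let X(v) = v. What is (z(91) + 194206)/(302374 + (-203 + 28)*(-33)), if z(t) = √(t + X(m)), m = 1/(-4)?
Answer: 194206/308149 + 11*√3/616298 ≈ 0.63027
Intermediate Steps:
m = -¼ ≈ -0.25000
z(t) = √(-¼ + t) (z(t) = √(t - ¼) = √(-¼ + t))
(z(91) + 194206)/(302374 + (-203 + 28)*(-33)) = (√(-1 + 4*91)/2 + 194206)/(302374 + (-203 + 28)*(-33)) = (√(-1 + 364)/2 + 194206)/(302374 - 175*(-33)) = (√363/2 + 194206)/(302374 + 5775) = ((11*√3)/2 + 194206)/308149 = (11*√3/2 + 194206)*(1/308149) = (194206 + 11*√3/2)*(1/308149) = 194206/308149 + 11*√3/616298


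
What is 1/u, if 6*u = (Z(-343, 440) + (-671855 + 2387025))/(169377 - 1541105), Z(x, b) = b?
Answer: -1371728/285935 ≈ -4.7973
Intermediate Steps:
u = -285935/1371728 (u = ((440 + (-671855 + 2387025))/(169377 - 1541105))/6 = ((440 + 1715170)/(-1371728))/6 = (1715610*(-1/1371728))/6 = (1/6)*(-857805/685864) = -285935/1371728 ≈ -0.20845)
1/u = 1/(-285935/1371728) = -1371728/285935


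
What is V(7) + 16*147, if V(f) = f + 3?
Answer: 2362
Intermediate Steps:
V(f) = 3 + f
V(7) + 16*147 = (3 + 7) + 16*147 = 10 + 2352 = 2362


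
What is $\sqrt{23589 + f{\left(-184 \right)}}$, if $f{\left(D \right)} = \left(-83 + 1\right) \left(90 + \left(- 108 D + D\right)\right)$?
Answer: $i \sqrt{1598207} \approx 1264.2 i$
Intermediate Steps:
$f{\left(D \right)} = -7380 + 8774 D$ ($f{\left(D \right)} = - 82 \left(90 - 107 D\right) = -7380 + 8774 D$)
$\sqrt{23589 + f{\left(-184 \right)}} = \sqrt{23589 + \left(-7380 + 8774 \left(-184\right)\right)} = \sqrt{23589 - 1621796} = \sqrt{-1598207} = i \sqrt{1598207}$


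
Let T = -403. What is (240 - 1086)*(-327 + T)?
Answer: 617580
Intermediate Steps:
(240 - 1086)*(-327 + T) = (240 - 1086)*(-327 - 403) = -846*(-730) = 617580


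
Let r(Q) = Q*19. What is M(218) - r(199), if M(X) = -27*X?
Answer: -9667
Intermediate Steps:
r(Q) = 19*Q
M(218) - r(199) = -27*218 - 19*199 = -5886 - 1*3781 = -5886 - 3781 = -9667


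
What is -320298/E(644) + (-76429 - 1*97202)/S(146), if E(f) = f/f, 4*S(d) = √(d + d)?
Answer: -320298 - 347262*√73/73 ≈ -3.6094e+5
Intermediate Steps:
S(d) = √2*√d/4 (S(d) = √(d + d)/4 = √(2*d)/4 = (√2*√d)/4 = √2*√d/4)
E(f) = 1
-320298/E(644) + (-76429 - 1*97202)/S(146) = -320298/1 + (-76429 - 1*97202)/((√2*√146/4)) = -320298*1 + (-76429 - 97202)/((√73/2)) = -320298 - 347262*√73/73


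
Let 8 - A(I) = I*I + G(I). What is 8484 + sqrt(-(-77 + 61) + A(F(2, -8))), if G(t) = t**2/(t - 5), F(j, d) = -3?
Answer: 8484 + sqrt(258)/4 ≈ 8488.0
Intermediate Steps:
G(t) = t**2/(-5 + t)
A(I) = 8 - I**2 - I**2/(-5 + I) (A(I) = 8 - (I*I + I**2/(-5 + I)) = 8 - (I**2 + I**2/(-5 + I)) = 8 + (-I**2 - I**2/(-5 + I)) = 8 - I**2 - I**2/(-5 + I))
8484 + sqrt(-(-77 + 61) + A(F(2, -8))) = 8484 + sqrt(-(-77 + 61) + (-1*(-3)**2 + (-5 - 3)*(8 - 1*(-3)**2))/(-5 - 3)) = 8484 + sqrt(-1*(-16) + (-1*9 - 8*(8 - 1*9))/(-8)) = 8484 + sqrt(16 - (-9 - 8*(8 - 9))/8) = 8484 + sqrt(16 - (-9 - 8*(-1))/8) = 8484 + sqrt(16 - (-9 + 8)/8) = 8484 + sqrt(16 - 1/8*(-1)) = 8484 + sqrt(16 + 1/8) = 8484 + sqrt(129/8) = 8484 + sqrt(258)/4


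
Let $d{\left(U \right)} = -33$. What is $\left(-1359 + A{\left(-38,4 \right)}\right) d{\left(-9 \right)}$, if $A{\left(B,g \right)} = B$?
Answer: $46101$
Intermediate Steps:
$\left(-1359 + A{\left(-38,4 \right)}\right) d{\left(-9 \right)} = \left(-1359 - 38\right) \left(-33\right) = \left(-1397\right) \left(-33\right) = 46101$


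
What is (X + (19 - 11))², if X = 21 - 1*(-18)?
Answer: 2209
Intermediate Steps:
X = 39 (X = 21 + 18 = 39)
(X + (19 - 11))² = (39 + (19 - 11))² = (39 + 8)² = 47² = 2209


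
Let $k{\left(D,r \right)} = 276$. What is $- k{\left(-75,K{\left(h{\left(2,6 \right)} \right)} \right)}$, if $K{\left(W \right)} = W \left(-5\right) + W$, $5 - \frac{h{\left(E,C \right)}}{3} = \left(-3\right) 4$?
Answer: $-276$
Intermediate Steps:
$h{\left(E,C \right)} = 51$ ($h{\left(E,C \right)} = 15 - 3 \left(\left(-3\right) 4\right) = 15 - -36 = 15 + 36 = 51$)
$K{\left(W \right)} = - 4 W$ ($K{\left(W \right)} = - 5 W + W = - 4 W$)
$- k{\left(-75,K{\left(h{\left(2,6 \right)} \right)} \right)} = \left(-1\right) 276 = -276$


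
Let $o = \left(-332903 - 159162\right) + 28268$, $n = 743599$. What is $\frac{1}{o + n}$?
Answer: $\frac{1}{279802} \approx 3.574 \cdot 10^{-6}$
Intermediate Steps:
$o = -463797$ ($o = -492065 + 28268 = -463797$)
$\frac{1}{o + n} = \frac{1}{-463797 + 743599} = \frac{1}{279802}$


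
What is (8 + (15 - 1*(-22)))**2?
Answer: 2025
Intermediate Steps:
(8 + (15 - 1*(-22)))**2 = (8 + (15 + 22))**2 = (8 + 37)**2 = 45**2 = 2025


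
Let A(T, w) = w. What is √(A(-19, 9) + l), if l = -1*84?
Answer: 5*I*√3 ≈ 8.6602*I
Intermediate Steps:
l = -84
√(A(-19, 9) + l) = √(9 - 84) = √(-75) = 5*I*√3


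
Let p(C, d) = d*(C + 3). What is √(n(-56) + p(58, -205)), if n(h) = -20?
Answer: 5*I*√501 ≈ 111.92*I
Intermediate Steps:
p(C, d) = d*(3 + C)
√(n(-56) + p(58, -205)) = √(-20 - 205*(3 + 58)) = √(-20 - 205*61) = √(-20 - 12505) = √(-12525) = 5*I*√501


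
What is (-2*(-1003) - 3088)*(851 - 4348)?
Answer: 3783754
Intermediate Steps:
(-2*(-1003) - 3088)*(851 - 4348) = (2006 - 3088)*(-3497) = -1082*(-3497) = 3783754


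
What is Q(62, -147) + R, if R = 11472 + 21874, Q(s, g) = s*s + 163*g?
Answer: 13229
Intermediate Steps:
Q(s, g) = s² + 163*g
R = 33346
Q(62, -147) + R = (62² + 163*(-147)) + 33346 = (3844 - 23961) + 33346 = -20117 + 33346 = 13229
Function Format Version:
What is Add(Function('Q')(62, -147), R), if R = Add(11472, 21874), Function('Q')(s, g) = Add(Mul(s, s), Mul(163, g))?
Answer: 13229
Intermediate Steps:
Function('Q')(s, g) = Add(Pow(s, 2), Mul(163, g))
R = 33346
Add(Function('Q')(62, -147), R) = Add(Add(Pow(62, 2), Mul(163, -147)), 33346) = Add(Add(3844, -23961), 33346) = Add(-20117, 33346) = 13229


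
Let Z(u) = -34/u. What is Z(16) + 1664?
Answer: 13295/8 ≈ 1661.9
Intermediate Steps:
Z(16) + 1664 = -34/16 + 1664 = -34*1/16 + 1664 = -17/8 + 1664 = 13295/8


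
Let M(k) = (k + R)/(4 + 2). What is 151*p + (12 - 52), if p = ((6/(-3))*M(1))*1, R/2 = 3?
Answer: -1177/3 ≈ -392.33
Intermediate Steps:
R = 6 (R = 2*3 = 6)
M(k) = 1 + k/6 (M(k) = (k + 6)/(4 + 2) = (6 + k)/6 = (6 + k)*(1/6) = 1 + k/6)
p = -7/3 (p = ((6/(-3))*(1 + (1/6)*1))*1 = ((6*(-1/3))*(1 + 1/6))*1 = -2*7/6*1 = -7/3*1 = -7/3 ≈ -2.3333)
151*p + (12 - 52) = 151*(-7/3) + (12 - 52) = -1057/3 - 40 = -1177/3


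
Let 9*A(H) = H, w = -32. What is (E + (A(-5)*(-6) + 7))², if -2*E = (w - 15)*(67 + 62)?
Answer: 333099001/36 ≈ 9.2528e+6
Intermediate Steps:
A(H) = H/9
E = 6063/2 (E = -(-32 - 15)*(67 + 62)/2 = -(-47)*129/2 = -½*(-6063) = 6063/2 ≈ 3031.5)
(E + (A(-5)*(-6) + 7))² = (6063/2 + (((⅑)*(-5))*(-6) + 7))² = (6063/2 + (-5/9*(-6) + 7))² = (6063/2 + (10/3 + 7))² = (6063/2 + 31/3)² = (18251/6)² = 333099001/36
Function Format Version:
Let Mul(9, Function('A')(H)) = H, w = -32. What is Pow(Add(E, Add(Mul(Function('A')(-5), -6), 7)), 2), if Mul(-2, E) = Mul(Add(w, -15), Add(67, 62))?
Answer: Rational(333099001, 36) ≈ 9.2528e+6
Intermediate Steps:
Function('A')(H) = Mul(Rational(1, 9), H)
E = Rational(6063, 2) (E = Mul(Rational(-1, 2), Mul(Add(-32, -15), Add(67, 62))) = Mul(Rational(-1, 2), Mul(-47, 129)) = Mul(Rational(-1, 2), -6063) = Rational(6063, 2) ≈ 3031.5)
Pow(Add(E, Add(Mul(Function('A')(-5), -6), 7)), 2) = Pow(Add(Rational(6063, 2), Add(Mul(Mul(Rational(1, 9), -5), -6), 7)), 2) = Pow(Add(Rational(6063, 2), Add(Mul(Rational(-5, 9), -6), 7)), 2) = Pow(Add(Rational(6063, 2), Add(Rational(10, 3), 7)), 2) = Pow(Add(Rational(6063, 2), Rational(31, 3)), 2) = Pow(Rational(18251, 6), 2) = Rational(333099001, 36)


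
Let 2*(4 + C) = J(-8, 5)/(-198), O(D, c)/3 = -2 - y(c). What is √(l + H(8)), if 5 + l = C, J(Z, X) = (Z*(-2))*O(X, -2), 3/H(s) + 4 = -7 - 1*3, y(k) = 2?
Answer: I*√1863246/462 ≈ 2.9546*I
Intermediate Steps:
O(D, c) = -12 (O(D, c) = 3*(-2 - 1*2) = 3*(-2 - 2) = 3*(-4) = -12)
H(s) = -3/14 (H(s) = 3/(-4 + (-7 - 1*3)) = 3/(-4 + (-7 - 3)) = 3/(-4 - 10) = 3/(-14) = 3*(-1/14) = -3/14)
J(Z, X) = 24*Z (J(Z, X) = (Z*(-2))*(-12) = -2*Z*(-12) = 24*Z)
C = -116/33 (C = -4 + ((24*(-8))/(-198))/2 = -4 + (-192*(-1/198))/2 = -4 + (½)*(32/33) = -4 + 16/33 = -116/33 ≈ -3.5152)
l = -281/33 (l = -5 - 116/33 = -281/33 ≈ -8.5152)
√(l + H(8)) = √(-281/33 - 3/14) = √(-4033/462) = I*√1863246/462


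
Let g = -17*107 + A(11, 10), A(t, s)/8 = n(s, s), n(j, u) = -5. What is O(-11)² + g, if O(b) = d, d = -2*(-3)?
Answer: -1823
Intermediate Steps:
d = 6
A(t, s) = -40 (A(t, s) = 8*(-5) = -40)
O(b) = 6
g = -1859 (g = -17*107 - 40 = -1819 - 40 = -1859)
O(-11)² + g = 6² - 1859 = 36 - 1859 = -1823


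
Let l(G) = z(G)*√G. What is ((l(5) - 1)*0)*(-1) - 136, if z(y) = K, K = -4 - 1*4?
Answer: -136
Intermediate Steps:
K = -8 (K = -4 - 4 = -8)
z(y) = -8
l(G) = -8*√G
((l(5) - 1)*0)*(-1) - 136 = ((-8*√5 - 1)*0)*(-1) - 136 = ((-1 - 8*√5)*0)*(-1) - 136 = 0*(-1) - 136 = 0 - 136 = -136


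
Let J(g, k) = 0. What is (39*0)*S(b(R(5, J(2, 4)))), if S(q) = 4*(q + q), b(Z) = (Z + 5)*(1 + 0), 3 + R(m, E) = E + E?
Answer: 0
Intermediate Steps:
R(m, E) = -3 + 2*E (R(m, E) = -3 + (E + E) = -3 + 2*E)
b(Z) = 5 + Z (b(Z) = (5 + Z)*1 = 5 + Z)
S(q) = 8*q (S(q) = 4*(2*q) = 8*q)
(39*0)*S(b(R(5, J(2, 4)))) = (39*0)*(8*(5 + (-3 + 2*0))) = 0*(8*(5 + (-3 + 0))) = 0*(8*(5 - 3)) = 0*(8*2) = 0*16 = 0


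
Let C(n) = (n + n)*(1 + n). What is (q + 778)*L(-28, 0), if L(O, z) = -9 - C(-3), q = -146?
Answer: -13272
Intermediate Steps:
C(n) = 2*n*(1 + n) (C(n) = (2*n)*(1 + n) = 2*n*(1 + n))
L(O, z) = -21 (L(O, z) = -9 - 2*(-3)*(1 - 3) = -9 - 2*(-3)*(-2) = -9 - 1*12 = -9 - 12 = -21)
(q + 778)*L(-28, 0) = (-146 + 778)*(-21) = 632*(-21) = -13272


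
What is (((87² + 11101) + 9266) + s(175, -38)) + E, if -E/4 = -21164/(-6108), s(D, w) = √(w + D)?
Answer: 42637108/1527 + √137 ≈ 27934.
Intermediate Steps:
s(D, w) = √(D + w)
E = -21164/1527 (E = -(-84656)/(-6108) = -(-84656)*(-1)/6108 = -4*5291/1527 = -21164/1527 ≈ -13.860)
(((87² + 11101) + 9266) + s(175, -38)) + E = (((87² + 11101) + 9266) + √(175 - 38)) - 21164/1527 = (((7569 + 11101) + 9266) + √137) - 21164/1527 = ((18670 + 9266) + √137) - 21164/1527 = (27936 + √137) - 21164/1527 = 42637108/1527 + √137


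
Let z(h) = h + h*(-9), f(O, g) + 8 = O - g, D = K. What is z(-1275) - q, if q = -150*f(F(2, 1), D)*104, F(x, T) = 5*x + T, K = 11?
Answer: -114600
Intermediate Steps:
D = 11
F(x, T) = T + 5*x
f(O, g) = -8 + O - g (f(O, g) = -8 + (O - g) = -8 + O - g)
z(h) = -8*h (z(h) = h - 9*h = -8*h)
q = 124800 (q = -150*(-8 + (1 + 5*2) - 1*11)*104 = -150*(-8 + (1 + 10) - 11)*104 = -150*(-8 + 11 - 11)*104 = -150*(-8)*104 = 1200*104 = 124800)
z(-1275) - q = -8*(-1275) - 1*124800 = 10200 - 124800 = -114600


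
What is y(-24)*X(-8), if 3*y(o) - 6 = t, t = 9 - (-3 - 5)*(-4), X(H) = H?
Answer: 136/3 ≈ 45.333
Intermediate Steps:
t = -23 (t = 9 - (-8)*(-4) = 9 - 1*32 = 9 - 32 = -23)
y(o) = -17/3 (y(o) = 2 + (1/3)*(-23) = 2 - 23/3 = -17/3)
y(-24)*X(-8) = -17/3*(-8) = 136/3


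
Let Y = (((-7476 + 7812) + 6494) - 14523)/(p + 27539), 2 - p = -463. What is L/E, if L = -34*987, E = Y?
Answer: 134251176/1099 ≈ 1.2216e+5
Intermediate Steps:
p = 465 (p = 2 - 1*(-463) = 2 + 463 = 465)
Y = -7693/28004 (Y = (((-7476 + 7812) + 6494) - 14523)/(465 + 27539) = ((336 + 6494) - 14523)/28004 = (6830 - 14523)*(1/28004) = -7693*1/28004 = -7693/28004 ≈ -0.27471)
E = -7693/28004 ≈ -0.27471
L = -33558
L/E = -33558/(-7693/28004) = -33558*(-28004/7693) = 134251176/1099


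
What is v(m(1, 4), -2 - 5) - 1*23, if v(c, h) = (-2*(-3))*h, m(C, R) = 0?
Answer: -65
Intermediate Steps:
v(c, h) = 6*h
v(m(1, 4), -2 - 5) - 1*23 = 6*(-2 - 5) - 1*23 = 6*(-7) - 23 = -42 - 23 = -65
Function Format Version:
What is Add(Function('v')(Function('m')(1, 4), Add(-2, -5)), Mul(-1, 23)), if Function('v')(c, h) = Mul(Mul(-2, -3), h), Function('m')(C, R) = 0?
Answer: -65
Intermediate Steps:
Function('v')(c, h) = Mul(6, h)
Add(Function('v')(Function('m')(1, 4), Add(-2, -5)), Mul(-1, 23)) = Add(Mul(6, Add(-2, -5)), Mul(-1, 23)) = Add(Mul(6, -7), -23) = Add(-42, -23) = -65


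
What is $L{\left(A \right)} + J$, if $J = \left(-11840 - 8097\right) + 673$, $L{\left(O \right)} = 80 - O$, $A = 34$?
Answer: $-19218$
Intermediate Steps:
$J = -19264$ ($J = -19937 + 673 = -19264$)
$L{\left(A \right)} + J = \left(80 - 34\right) - 19264 = 46 - 19264 = -19218$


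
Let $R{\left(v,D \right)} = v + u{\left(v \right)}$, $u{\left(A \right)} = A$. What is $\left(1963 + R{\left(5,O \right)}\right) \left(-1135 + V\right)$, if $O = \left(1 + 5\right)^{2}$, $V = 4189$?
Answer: $6025542$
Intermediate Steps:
$O = 36$ ($O = 6^{2} = 36$)
$R{\left(v,D \right)} = 2 v$ ($R{\left(v,D \right)} = v + v = 2 v$)
$\left(1963 + R{\left(5,O \right)}\right) \left(-1135 + V\right) = \left(1963 + 2 \cdot 5\right) \left(-1135 + 4189\right) = \left(1963 + 10\right) 3054 = 1973 \cdot 3054 = 6025542$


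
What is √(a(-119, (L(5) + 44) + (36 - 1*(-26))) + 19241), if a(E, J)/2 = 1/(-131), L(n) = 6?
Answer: √330194539/131 ≈ 138.71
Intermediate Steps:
a(E, J) = -2/131 (a(E, J) = 2/(-131) = 2*(-1/131) = -2/131)
√(a(-119, (L(5) + 44) + (36 - 1*(-26))) + 19241) = √(-2/131 + 19241) = √(2520569/131) = √330194539/131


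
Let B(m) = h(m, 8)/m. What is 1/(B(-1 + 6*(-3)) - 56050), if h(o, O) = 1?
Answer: -19/1064951 ≈ -1.7841e-5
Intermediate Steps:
B(m) = 1/m
1/(B(-1 + 6*(-3)) - 56050) = 1/(1/(-1 + 6*(-3)) - 56050) = 1/(1/(-1 - 18) - 56050) = 1/(1/(-19) - 56050) = 1/(-1/19 - 56050) = 1/(-1064951/19) = -19/1064951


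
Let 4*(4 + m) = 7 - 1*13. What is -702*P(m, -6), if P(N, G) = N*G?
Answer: -23166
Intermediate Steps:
m = -11/2 (m = -4 + (7 - 1*13)/4 = -4 + (7 - 13)/4 = -4 + (1/4)*(-6) = -4 - 3/2 = -11/2 ≈ -5.5000)
P(N, G) = G*N
-702*P(m, -6) = -(-4212)*(-11)/2 = -702*33 = -23166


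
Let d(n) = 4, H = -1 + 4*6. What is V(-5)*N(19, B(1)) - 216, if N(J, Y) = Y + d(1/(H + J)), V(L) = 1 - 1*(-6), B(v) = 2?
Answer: -174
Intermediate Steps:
H = 23 (H = -1 + 24 = 23)
V(L) = 7 (V(L) = 1 + 6 = 7)
N(J, Y) = 4 + Y (N(J, Y) = Y + 4 = 4 + Y)
V(-5)*N(19, B(1)) - 216 = 7*(4 + 2) - 216 = 7*6 - 216 = 42 - 216 = -174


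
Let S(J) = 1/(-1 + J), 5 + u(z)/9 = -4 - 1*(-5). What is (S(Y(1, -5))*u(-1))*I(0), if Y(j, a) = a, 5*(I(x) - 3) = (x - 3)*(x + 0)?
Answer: 18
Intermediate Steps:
u(z) = -36 (u(z) = -45 + 9*(-4 - 1*(-5)) = -45 + 9*(-4 + 5) = -45 + 9*1 = -45 + 9 = -36)
I(x) = 3 + x*(-3 + x)/5 (I(x) = 3 + ((x - 3)*(x + 0))/5 = 3 + ((-3 + x)*x)/5 = 3 + (x*(-3 + x))/5 = 3 + x*(-3 + x)/5)
(S(Y(1, -5))*u(-1))*I(0) = (-36/(-1 - 5))*(3 - ⅗*0 + (⅕)*0²) = (-36/(-6))*(3 + 0 + (⅕)*0) = (-⅙*(-36))*(3 + 0 + 0) = 6*3 = 18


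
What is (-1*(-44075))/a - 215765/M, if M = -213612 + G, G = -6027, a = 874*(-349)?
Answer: 56133345965/66995605614 ≈ 0.83787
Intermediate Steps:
a = -305026
M = -219639 (M = -213612 - 6027 = -219639)
(-1*(-44075))/a - 215765/M = -1*(-44075)/(-305026) - 215765/(-219639) = 44075*(-1/305026) - 215765*(-1/219639) = -44075/305026 + 215765/219639 = 56133345965/66995605614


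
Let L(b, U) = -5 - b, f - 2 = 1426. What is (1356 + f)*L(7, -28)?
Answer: -33408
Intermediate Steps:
f = 1428 (f = 2 + 1426 = 1428)
(1356 + f)*L(7, -28) = (1356 + 1428)*(-5 - 1*7) = 2784*(-5 - 7) = 2784*(-12) = -33408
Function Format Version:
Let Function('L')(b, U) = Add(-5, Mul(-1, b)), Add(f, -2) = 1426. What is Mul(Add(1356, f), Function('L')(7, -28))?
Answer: -33408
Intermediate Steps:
f = 1428 (f = Add(2, 1426) = 1428)
Mul(Add(1356, f), Function('L')(7, -28)) = Mul(Add(1356, 1428), Add(-5, Mul(-1, 7))) = Mul(2784, Add(-5, -7)) = Mul(2784, -12) = -33408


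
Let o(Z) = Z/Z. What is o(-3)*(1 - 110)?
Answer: -109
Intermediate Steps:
o(Z) = 1
o(-3)*(1 - 110) = 1*(1 - 110) = 1*(-109) = -109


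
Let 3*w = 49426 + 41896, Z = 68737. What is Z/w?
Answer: 206211/91322 ≈ 2.2581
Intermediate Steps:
w = 91322/3 (w = (49426 + 41896)/3 = (⅓)*91322 = 91322/3 ≈ 30441.)
Z/w = 68737/(91322/3) = 68737*(3/91322) = 206211/91322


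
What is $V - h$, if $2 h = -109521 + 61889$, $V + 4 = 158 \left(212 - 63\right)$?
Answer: $47354$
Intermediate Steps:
$V = 23538$ ($V = -4 + 158 \left(212 - 63\right) = -4 + 158 \cdot 149 = -4 + 23542 = 23538$)
$h = -23816$ ($h = \frac{-109521 + 61889}{2} = \frac{1}{2} \left(-47632\right) = -23816$)
$V - h = 23538 - -23816 = 23538 + 23816 = 47354$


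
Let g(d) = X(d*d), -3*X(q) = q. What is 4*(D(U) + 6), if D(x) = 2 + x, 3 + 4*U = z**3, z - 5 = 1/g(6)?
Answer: 255491/1728 ≈ 147.85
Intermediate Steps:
X(q) = -q/3
g(d) = -d**2/3 (g(d) = -d*d/3 = -d**2/3)
z = 59/12 (z = 5 + 1/(-1/3*6**2) = 5 + 1/(-1/3*36) = 5 + 1/(-12) = 5 - 1/12 = 59/12 ≈ 4.9167)
U = 200195/6912 (U = -3/4 + (59/12)**3/4 = -3/4 + (1/4)*(205379/1728) = -3/4 + 205379/6912 = 200195/6912 ≈ 28.963)
4*(D(U) + 6) = 4*((2 + 200195/6912) + 6) = 4*(214019/6912 + 6) = 4*(255491/6912) = 255491/1728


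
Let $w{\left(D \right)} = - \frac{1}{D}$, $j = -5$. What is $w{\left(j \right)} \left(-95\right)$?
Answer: $-19$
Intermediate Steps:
$w{\left(j \right)} \left(-95\right) = - \frac{1}{-5} \left(-95\right) = \left(-1\right) \left(- \frac{1}{5}\right) \left(-95\right) = \frac{1}{5} \left(-95\right) = -19$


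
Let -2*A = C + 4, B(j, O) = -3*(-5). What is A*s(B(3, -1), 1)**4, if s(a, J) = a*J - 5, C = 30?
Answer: -170000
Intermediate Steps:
B(j, O) = 15
s(a, J) = -5 + J*a (s(a, J) = J*a - 5 = -5 + J*a)
A = -17 (A = -(30 + 4)/2 = -1/2*34 = -17)
A*s(B(3, -1), 1)**4 = -17*(-5 + 1*15)**4 = -17*(-5 + 15)**4 = -17*10**4 = -17*10000 = -170000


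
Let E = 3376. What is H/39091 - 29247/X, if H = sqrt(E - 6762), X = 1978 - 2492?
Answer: 29247/514 + I*sqrt(3386)/39091 ≈ 56.901 + 0.0014886*I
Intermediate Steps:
X = -514
H = I*sqrt(3386) (H = sqrt(3376 - 6762) = sqrt(-3386) = I*sqrt(3386) ≈ 58.189*I)
H/39091 - 29247/X = (I*sqrt(3386))/39091 - 29247/(-514) = (I*sqrt(3386))*(1/39091) - 29247*(-1/514) = I*sqrt(3386)/39091 + 29247/514 = 29247/514 + I*sqrt(3386)/39091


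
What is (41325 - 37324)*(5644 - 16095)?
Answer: -41814451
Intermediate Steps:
(41325 - 37324)*(5644 - 16095) = 4001*(-10451) = -41814451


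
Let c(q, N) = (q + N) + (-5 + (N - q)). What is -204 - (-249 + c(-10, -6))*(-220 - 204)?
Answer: -112988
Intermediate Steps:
c(q, N) = -5 + 2*N (c(q, N) = (N + q) + (-5 + N - q) = -5 + 2*N)
-204 - (-249 + c(-10, -6))*(-220 - 204) = -204 - (-249 + (-5 + 2*(-6)))*(-220 - 204) = -204 - (-249 + (-5 - 12))*(-424) = -204 - (-249 - 17)*(-424) = -204 - (-266)*(-424) = -204 - 1*112784 = -204 - 112784 = -112988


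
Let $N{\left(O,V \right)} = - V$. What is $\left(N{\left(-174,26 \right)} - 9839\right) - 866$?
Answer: $-10731$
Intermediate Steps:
$\left(N{\left(-174,26 \right)} - 9839\right) - 866 = \left(\left(-1\right) 26 - 9839\right) - 866 = \left(-26 - 9839\right) - 866 = -9865 - 866 = -10731$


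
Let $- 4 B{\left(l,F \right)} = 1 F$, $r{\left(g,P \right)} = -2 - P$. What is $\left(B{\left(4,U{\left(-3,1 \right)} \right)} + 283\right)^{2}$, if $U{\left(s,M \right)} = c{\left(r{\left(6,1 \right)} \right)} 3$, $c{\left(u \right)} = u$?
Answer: $\frac{1301881}{16} \approx 81368.0$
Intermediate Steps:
$U{\left(s,M \right)} = -9$ ($U{\left(s,M \right)} = \left(-2 - 1\right) 3 = \left(-3\right) 3 = -9$)
$B{\left(l,F \right)} = - \frac{F}{4}$ ($B{\left(l,F \right)} = - \frac{1 F}{4} = - \frac{F}{4}$)
$\left(B{\left(4,U{\left(-3,1 \right)} \right)} + 283\right)^{2} = \left(\left(- \frac{1}{4}\right) \left(-9\right) + 283\right)^{2} = \left(\frac{9}{4} + 283\right)^{2} = \left(\frac{1141}{4}\right)^{2} = \frac{1301881}{16}$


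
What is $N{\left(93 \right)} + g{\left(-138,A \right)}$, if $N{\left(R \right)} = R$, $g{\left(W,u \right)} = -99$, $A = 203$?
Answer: $-6$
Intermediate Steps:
$N{\left(93 \right)} + g{\left(-138,A \right)} = 93 - 99 = -6$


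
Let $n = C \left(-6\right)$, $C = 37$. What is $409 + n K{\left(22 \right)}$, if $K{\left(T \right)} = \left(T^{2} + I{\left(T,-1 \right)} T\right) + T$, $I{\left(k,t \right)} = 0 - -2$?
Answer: $-121691$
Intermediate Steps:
$I{\left(k,t \right)} = 2$ ($I{\left(k,t \right)} = 0 + 2 = 2$)
$K{\left(T \right)} = T^{2} + 3 T$ ($K{\left(T \right)} = \left(T^{2} + 2 T\right) + T = T^{2} + 3 T$)
$n = -222$ ($n = 37 \left(-6\right) = -222$)
$409 + n K{\left(22 \right)} = 409 - 222 \cdot 22 \left(3 + 22\right) = 409 - 222 \cdot 22 \cdot 25 = 409 - 122100 = -121691$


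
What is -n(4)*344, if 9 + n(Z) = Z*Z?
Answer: -2408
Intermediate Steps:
n(Z) = -9 + Z**2 (n(Z) = -9 + Z*Z = -9 + Z**2)
-n(4)*344 = -(-9 + 4**2)*344 = -(-9 + 16)*344 = -7*344 = -1*2408 = -2408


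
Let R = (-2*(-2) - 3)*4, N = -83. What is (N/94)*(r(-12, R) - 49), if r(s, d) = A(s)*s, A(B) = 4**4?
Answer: 259043/94 ≈ 2755.8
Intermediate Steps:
A(B) = 256
R = 4 (R = (4 - 3)*4 = 1*4 = 4)
r(s, d) = 256*s
(N/94)*(r(-12, R) - 49) = (-83/94)*(256*(-12) - 49) = (-83*1/94)*(-3072 - 49) = -83/94*(-3121) = 259043/94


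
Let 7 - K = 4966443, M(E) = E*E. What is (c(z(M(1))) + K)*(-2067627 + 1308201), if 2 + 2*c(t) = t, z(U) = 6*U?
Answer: 3771639106884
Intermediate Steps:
M(E) = E**2
K = -4966436 (K = 7 - 1*4966443 = 7 - 4966443 = -4966436)
c(t) = -1 + t/2
(c(z(M(1))) + K)*(-2067627 + 1308201) = ((-1 + (6*1**2)/2) - 4966436)*(-2067627 + 1308201) = ((-1 + (6*1)/2) - 4966436)*(-759426) = ((-1 + (1/2)*6) - 4966436)*(-759426) = ((-1 + 3) - 4966436)*(-759426) = (2 - 4966436)*(-759426) = -4966434*(-759426) = 3771639106884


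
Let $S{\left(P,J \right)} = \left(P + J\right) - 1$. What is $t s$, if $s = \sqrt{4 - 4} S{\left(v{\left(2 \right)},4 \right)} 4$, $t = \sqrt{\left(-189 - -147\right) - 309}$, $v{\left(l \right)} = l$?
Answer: $0$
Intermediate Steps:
$S{\left(P,J \right)} = -1 + J + P$ ($S{\left(P,J \right)} = \left(J + P\right) - 1 = -1 + J + P$)
$t = 3 i \sqrt{39}$ ($t = \sqrt{\left(-189 + 147\right) - 309} = \sqrt{-42 - 309} = \sqrt{-351} = 3 i \sqrt{39} \approx 18.735 i$)
$s = 0$ ($s = \sqrt{4 - 4} \left(-1 + 4 + 2\right) 4 = \sqrt{0} \cdot 5 \cdot 4 = 0 \cdot 5 \cdot 4 = 0 \cdot 4 = 0$)
$t s = 3 i \sqrt{39} \cdot 0 = 0$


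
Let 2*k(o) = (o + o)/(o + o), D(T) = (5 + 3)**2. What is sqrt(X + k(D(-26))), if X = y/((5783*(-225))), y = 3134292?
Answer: 31*I*sqrt(59784654)/173490 ≈ 1.3816*I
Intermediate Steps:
D(T) = 64 (D(T) = 8**2 = 64)
k(o) = 1/2 (k(o) = ((o + o)/(o + o))/2 = ((2*o)/((2*o)))/2 = ((2*o)*(1/(2*o)))/2 = (1/2)*1 = 1/2)
X = -1044764/433725 (X = 3134292/((5783*(-225))) = 3134292/(-1301175) = 3134292*(-1/1301175) = -1044764/433725 ≈ -2.4088)
sqrt(X + k(D(-26))) = sqrt(-1044764/433725 + 1/2) = sqrt(-1655803/867450) = 31*I*sqrt(59784654)/173490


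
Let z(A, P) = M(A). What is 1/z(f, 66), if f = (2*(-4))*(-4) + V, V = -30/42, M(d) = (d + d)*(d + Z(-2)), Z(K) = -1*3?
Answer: 49/86724 ≈ 0.00056501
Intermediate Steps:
Z(K) = -3
M(d) = 2*d*(-3 + d) (M(d) = (d + d)*(d - 3) = (2*d)*(-3 + d) = 2*d*(-3 + d))
V = -5/7 (V = -30*1/42 = -5/7 ≈ -0.71429)
f = 219/7 (f = (2*(-4))*(-4) - 5/7 = -8*(-4) - 5/7 = 32 - 5/7 = 219/7 ≈ 31.286)
z(A, P) = 2*A*(-3 + A)
1/z(f, 66) = 1/(2*(219/7)*(-3 + 219/7)) = 1/(2*(219/7)*(198/7)) = 1/(86724/49) = 49/86724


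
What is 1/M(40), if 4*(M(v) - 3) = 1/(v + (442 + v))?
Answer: 2088/6265 ≈ 0.33328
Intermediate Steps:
M(v) = 3 + 1/(4*(442 + 2*v)) (M(v) = 3 + 1/(4*(v + (442 + v))) = 3 + 1/(4*(442 + 2*v)))
1/M(40) = 1/((5305 + 24*40)/(8*(221 + 40))) = 1/((1/8)*(5305 + 960)/261) = 1/((1/8)*(1/261)*6265) = 1/(6265/2088) = 2088/6265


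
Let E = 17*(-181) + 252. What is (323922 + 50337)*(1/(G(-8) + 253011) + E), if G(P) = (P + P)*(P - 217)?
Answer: -90436702509722/85537 ≈ -1.0573e+9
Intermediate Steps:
G(P) = 2*P*(-217 + P) (G(P) = (2*P)*(-217 + P) = 2*P*(-217 + P))
E = -2825 (E = -3077 + 252 = -2825)
(323922 + 50337)*(1/(G(-8) + 253011) + E) = (323922 + 50337)*(1/(2*(-8)*(-217 - 8) + 253011) - 2825) = 374259*(1/(2*(-8)*(-225) + 253011) - 2825) = 374259*(1/(3600 + 253011) - 2825) = 374259*(1/256611 - 2825) = 374259*(-724926074/256611) = -90436702509722/85537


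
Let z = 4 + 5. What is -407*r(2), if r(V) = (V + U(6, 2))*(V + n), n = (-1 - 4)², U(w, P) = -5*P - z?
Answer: 186813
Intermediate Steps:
z = 9
U(w, P) = -9 - 5*P (U(w, P) = -5*P - 1*9 = -5*P - 9 = -9 - 5*P)
n = 25 (n = (-5)² = 25)
r(V) = (-19 + V)*(25 + V) (r(V) = (V + (-9 - 5*2))*(V + 25) = (V + (-9 - 10))*(25 + V) = (V - 19)*(25 + V) = (-19 + V)*(25 + V))
-407*r(2) = -407*(-475 + 2² + 6*2) = -407*(-475 + 4 + 12) = -407*(-459) = 186813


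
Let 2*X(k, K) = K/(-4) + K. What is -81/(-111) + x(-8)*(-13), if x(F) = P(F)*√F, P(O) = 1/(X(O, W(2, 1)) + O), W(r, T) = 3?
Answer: 27/37 + 208*I*√2/55 ≈ 0.72973 + 5.3483*I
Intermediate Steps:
X(k, K) = 3*K/8 (X(k, K) = (K/(-4) + K)/2 = (-K/4 + K)/2 = (3*K/4)/2 = 3*K/8)
P(O) = 1/(9/8 + O) (P(O) = 1/((3/8)*3 + O) = 1/(9/8 + O))
x(F) = 8*√F/(9 + 8*F) (x(F) = (8/(9 + 8*F))*√F = 8*√F/(9 + 8*F))
-81/(-111) + x(-8)*(-13) = -81/(-111) + (8*√(-8)/(9 + 8*(-8)))*(-13) = -81*(-1/111) + (8*(2*I*√2)/(9 - 64))*(-13) = 27/37 + (8*(2*I*√2)/(-55))*(-13) = 27/37 + (8*(2*I*√2)*(-1/55))*(-13) = 27/37 - 16*I*√2/55*(-13) = 27/37 + 208*I*√2/55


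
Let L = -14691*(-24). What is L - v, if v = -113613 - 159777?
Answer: 625974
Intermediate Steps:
v = -273390
L = 352584
L - v = 352584 - 1*(-273390) = 352584 + 273390 = 625974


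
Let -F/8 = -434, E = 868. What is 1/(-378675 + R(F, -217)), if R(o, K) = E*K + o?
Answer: -1/563559 ≈ -1.7744e-6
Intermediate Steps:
F = 3472 (F = -8*(-434) = 3472)
R(o, K) = o + 868*K (R(o, K) = 868*K + o = o + 868*K)
1/(-378675 + R(F, -217)) = 1/(-378675 + (3472 + 868*(-217))) = 1/(-378675 + (3472 - 188356)) = 1/(-378675 - 184884) = 1/(-563559) = -1/563559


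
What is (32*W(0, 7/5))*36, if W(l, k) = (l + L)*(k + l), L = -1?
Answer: -8064/5 ≈ -1612.8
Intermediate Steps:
W(l, k) = (-1 + l)*(k + l) (W(l, k) = (l - 1)*(k + l) = (-1 + l)*(k + l))
(32*W(0, 7/5))*36 = (32*(0² - 7/5 - 1*0 + (7/5)*0))*36 = (32*(0 - 7/5 + 0 + (7*(⅕))*0))*36 = (32*(0 - 1*7/5 + 0 + (7/5)*0))*36 = (32*(0 - 7/5 + 0 + 0))*36 = (32*(-7/5))*36 = -224/5*36 = -8064/5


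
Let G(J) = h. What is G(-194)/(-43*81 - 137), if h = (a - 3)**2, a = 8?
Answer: -5/724 ≈ -0.0069061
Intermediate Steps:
h = 25 (h = (8 - 3)**2 = 5**2 = 25)
G(J) = 25
G(-194)/(-43*81 - 137) = 25/(-43*81 - 137) = 25/(-3483 - 137) = 25/(-3620) = 25*(-1/3620) = -5/724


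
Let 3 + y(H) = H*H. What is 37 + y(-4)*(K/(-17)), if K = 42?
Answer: 83/17 ≈ 4.8824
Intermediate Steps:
y(H) = -3 + H² (y(H) = -3 + H*H = -3 + H²)
37 + y(-4)*(K/(-17)) = 37 + (-3 + (-4)²)*(42/(-17)) = 37 + (-3 + 16)*(42*(-1/17)) = 37 + 13*(-42/17) = 37 - 546/17 = 83/17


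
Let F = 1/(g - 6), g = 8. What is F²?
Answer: ¼ ≈ 0.25000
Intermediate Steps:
F = ½ (F = 1/(8 - 6) = 1/2 = ½ ≈ 0.50000)
F² = (½)² = ¼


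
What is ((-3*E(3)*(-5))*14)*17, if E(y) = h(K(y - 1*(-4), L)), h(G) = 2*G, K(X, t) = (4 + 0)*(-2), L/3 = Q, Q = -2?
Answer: -57120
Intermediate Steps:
L = -6 (L = 3*(-2) = -6)
K(X, t) = -8 (K(X, t) = 4*(-2) = -8)
E(y) = -16 (E(y) = 2*(-8) = -16)
((-3*E(3)*(-5))*14)*17 = ((-3*(-16)*(-5))*14)*17 = ((48*(-5))*14)*17 = -240*14*17 = -3360*17 = -57120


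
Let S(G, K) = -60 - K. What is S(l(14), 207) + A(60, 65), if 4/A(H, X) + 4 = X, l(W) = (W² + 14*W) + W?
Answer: -16283/61 ≈ -266.93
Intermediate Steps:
l(W) = W² + 15*W
A(H, X) = 4/(-4 + X)
S(l(14), 207) + A(60, 65) = (-60 - 1*207) + 4/(-4 + 65) = (-60 - 207) + 4/61 = -267 + 4*(1/61) = -267 + 4/61 = -16283/61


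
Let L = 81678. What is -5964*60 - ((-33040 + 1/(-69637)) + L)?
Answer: -28305908485/69637 ≈ -4.0648e+5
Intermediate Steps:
-5964*60 - ((-33040 + 1/(-69637)) + L) = -5964*60 - ((-33040 + 1/(-69637)) + 81678) = -357840 - ((-33040 - 1/69637) + 81678) = -357840 - (-2300806481/69637 + 81678) = -357840 - 1*3387004405/69637 = -357840 - 3387004405/69637 = -28305908485/69637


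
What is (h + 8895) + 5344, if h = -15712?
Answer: -1473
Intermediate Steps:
(h + 8895) + 5344 = (-15712 + 8895) + 5344 = -6817 + 5344 = -1473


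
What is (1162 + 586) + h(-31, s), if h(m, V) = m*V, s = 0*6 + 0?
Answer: 1748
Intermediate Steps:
s = 0 (s = 0 + 0 = 0)
h(m, V) = V*m
(1162 + 586) + h(-31, s) = (1162 + 586) + 0*(-31) = 1748 + 0 = 1748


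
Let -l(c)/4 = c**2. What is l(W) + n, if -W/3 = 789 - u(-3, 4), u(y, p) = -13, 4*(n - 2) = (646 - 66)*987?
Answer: -23012227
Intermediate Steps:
n = 143117 (n = 2 + ((646 - 66)*987)/4 = 2 + (580*987)/4 = 2 + (1/4)*572460 = 2 + 143115 = 143117)
W = -2406 (W = -3*(789 - 1*(-13)) = -3*(789 + 13) = -3*802 = -2406)
l(c) = -4*c**2
l(W) + n = -4*(-2406)**2 + 143117 = -4*5788836 + 143117 = -23155344 + 143117 = -23012227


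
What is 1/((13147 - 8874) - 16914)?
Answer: -1/12641 ≈ -7.9108e-5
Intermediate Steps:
1/((13147 - 8874) - 16914) = 1/(4273 - 16914) = 1/(-12641) = -1/12641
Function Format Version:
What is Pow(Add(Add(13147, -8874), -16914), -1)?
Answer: Rational(-1, 12641) ≈ -7.9108e-5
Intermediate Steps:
Pow(Add(Add(13147, -8874), -16914), -1) = Pow(Add(4273, -16914), -1) = Pow(-12641, -1) = Rational(-1, 12641)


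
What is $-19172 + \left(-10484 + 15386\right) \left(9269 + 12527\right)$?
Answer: $106824820$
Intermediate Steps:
$-19172 + \left(-10484 + 15386\right) \left(9269 + 12527\right) = -19172 + 4902 \cdot 21796 = -19172 + 106843992 = 106824820$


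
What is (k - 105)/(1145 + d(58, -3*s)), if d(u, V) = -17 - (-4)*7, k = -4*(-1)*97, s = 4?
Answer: 283/1156 ≈ 0.24481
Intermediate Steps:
k = 388 (k = 4*97 = 388)
d(u, V) = 11 (d(u, V) = -17 - 1*(-28) = -17 + 28 = 11)
(k - 105)/(1145 + d(58, -3*s)) = (388 - 105)/(1145 + 11) = 283/1156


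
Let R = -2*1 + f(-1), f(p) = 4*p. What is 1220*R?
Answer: -7320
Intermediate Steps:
R = -6 (R = -2*1 + 4*(-1) = -2 - 4 = -6)
1220*R = 1220*(-6) = -7320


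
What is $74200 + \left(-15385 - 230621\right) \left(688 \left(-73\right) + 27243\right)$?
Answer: $5653538086$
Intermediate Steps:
$74200 + \left(-15385 - 230621\right) \left(688 \left(-73\right) + 27243\right) = 74200 - 246006 \left(-50224 + 27243\right) = 74200 - -5653463886 = 74200 + 5653463886 = 5653538086$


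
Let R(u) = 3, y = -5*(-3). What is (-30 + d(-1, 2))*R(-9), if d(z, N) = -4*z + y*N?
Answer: 12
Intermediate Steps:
y = 15
d(z, N) = -4*z + 15*N
(-30 + d(-1, 2))*R(-9) = (-30 + (-4*(-1) + 15*2))*3 = (-30 + (4 + 30))*3 = (-30 + 34)*3 = 4*3 = 12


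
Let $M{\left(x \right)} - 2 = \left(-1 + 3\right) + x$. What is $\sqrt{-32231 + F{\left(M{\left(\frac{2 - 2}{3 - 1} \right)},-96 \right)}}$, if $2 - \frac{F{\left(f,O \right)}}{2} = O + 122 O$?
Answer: $i \sqrt{8611} \approx 92.795 i$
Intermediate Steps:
$M{\left(x \right)} = 4 + x$ ($M{\left(x \right)} = 2 + \left(\left(-1 + 3\right) + x\right) = 2 + \left(2 + x\right) = 4 + x$)
$F{\left(f,O \right)} = 4 - 246 O$ ($F{\left(f,O \right)} = 4 - 2 \left(O + 122 O\right) = 4 - 2 \cdot 123 O = 4 - 246 O$)
$\sqrt{-32231 + F{\left(M{\left(\frac{2 - 2}{3 - 1} \right)},-96 \right)}} = \sqrt{-32231 + \left(4 - -23616\right)} = \sqrt{-32231 + \left(4 + 23616\right)} = \sqrt{-32231 + 23620} = \sqrt{-8611} = i \sqrt{8611}$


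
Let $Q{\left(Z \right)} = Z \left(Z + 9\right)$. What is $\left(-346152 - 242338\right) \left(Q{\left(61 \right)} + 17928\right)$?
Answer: $-13063301020$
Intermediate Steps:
$Q{\left(Z \right)} = Z \left(9 + Z\right)$
$\left(-346152 - 242338\right) \left(Q{\left(61 \right)} + 17928\right) = \left(-346152 - 242338\right) \left(61 \left(9 + 61\right) + 17928\right) = - 588490 \left(61 \cdot 70 + 17928\right) = - 588490 \left(4270 + 17928\right) = \left(-588490\right) 22198 = -13063301020$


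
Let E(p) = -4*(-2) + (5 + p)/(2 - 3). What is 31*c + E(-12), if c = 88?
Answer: 2743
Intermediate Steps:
E(p) = 3 - p (E(p) = 8 + (5 + p)/(-1) = 8 + (5 + p)*(-1) = 8 + (-5 - p) = 3 - p)
31*c + E(-12) = 31*88 + (3 - 1*(-12)) = 2728 + (3 + 12) = 2728 + 15 = 2743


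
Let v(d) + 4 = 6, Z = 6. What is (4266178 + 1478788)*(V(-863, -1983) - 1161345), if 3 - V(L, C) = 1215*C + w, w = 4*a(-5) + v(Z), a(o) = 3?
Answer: 7169654373374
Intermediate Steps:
v(d) = 2 (v(d) = -4 + 6 = 2)
w = 14 (w = 4*3 + 2 = 12 + 2 = 14)
V(L, C) = -11 - 1215*C (V(L, C) = 3 - (1215*C + 14) = 3 - (14 + 1215*C) = 3 + (-14 - 1215*C) = -11 - 1215*C)
(4266178 + 1478788)*(V(-863, -1983) - 1161345) = (4266178 + 1478788)*((-11 - 1215*(-1983)) - 1161345) = 5744966*((-11 + 2409345) - 1161345) = 5744966*(2409334 - 1161345) = 5744966*1247989 = 7169654373374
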